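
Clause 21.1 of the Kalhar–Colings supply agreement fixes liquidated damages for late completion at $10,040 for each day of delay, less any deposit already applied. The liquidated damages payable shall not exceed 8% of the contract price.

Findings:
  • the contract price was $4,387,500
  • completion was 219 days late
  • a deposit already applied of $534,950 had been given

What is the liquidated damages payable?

Per-day damages: 219 × $10,040 = $2,198,760
Less deposit already applied: $2,198,760 − $534,950 = $1,663,810
Cap: 8% of $4,387,500 = $351,000
Cap at $351,000: $1,663,810 exceeds the cap → $351,000

$351,000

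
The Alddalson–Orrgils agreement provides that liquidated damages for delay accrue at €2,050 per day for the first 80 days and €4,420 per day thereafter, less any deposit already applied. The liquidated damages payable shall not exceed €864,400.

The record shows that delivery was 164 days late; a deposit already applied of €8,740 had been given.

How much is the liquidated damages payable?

First 80 days: 80 × €2,050 = €164,000
Remaining days: (164 − 80) × €4,420 = €371,280
Accrued per-day damages: €164,000 + €371,280 = €535,280
Less deposit already applied: €535,280 − €8,740 = €526,540
Cap at €864,400: €526,540 is within the cap, no reduction.

€526,540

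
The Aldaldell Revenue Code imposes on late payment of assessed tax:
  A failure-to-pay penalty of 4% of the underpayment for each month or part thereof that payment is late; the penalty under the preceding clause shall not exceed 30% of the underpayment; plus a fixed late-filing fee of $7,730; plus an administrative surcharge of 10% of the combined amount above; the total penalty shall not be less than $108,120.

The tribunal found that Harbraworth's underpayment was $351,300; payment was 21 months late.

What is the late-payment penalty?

Accrued rate: 4% × 21 = 84%, capped at 30% → 30%
Failure-to-pay penalty: 30% of $351,300 = $105,390
Penalty before surcharge: $105,390 + $7,730 = $113,120
Administrative surcharge: 10% of $113,120 = $11,312
Total penalty: $113,120 + $11,312 = $124,432
Minimum $108,120: $124,432 meets the minimum, no increase.

$124,432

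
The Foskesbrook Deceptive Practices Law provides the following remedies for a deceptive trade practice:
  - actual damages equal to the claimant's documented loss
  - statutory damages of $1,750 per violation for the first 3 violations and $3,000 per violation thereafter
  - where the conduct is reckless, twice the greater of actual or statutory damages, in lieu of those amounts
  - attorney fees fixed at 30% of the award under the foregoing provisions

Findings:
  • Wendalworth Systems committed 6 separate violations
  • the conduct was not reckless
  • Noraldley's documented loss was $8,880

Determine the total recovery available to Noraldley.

Total recovery: $30,069

First 3 violations: 3 × $1,750 = $5,250
Remaining violations: (6 − 3) × $3,000 = $9,000
Statutory damages: $5,250 + $9,000 = $14,250
Conduct not reckless: the in-lieu enhancement does not apply.
Actual plus statutory damages: $8,880 + $14,250 = $23,130
Attorney fees: 30% of $23,130 = $6,939
Total recovery: $23,130 + $6,939 = $30,069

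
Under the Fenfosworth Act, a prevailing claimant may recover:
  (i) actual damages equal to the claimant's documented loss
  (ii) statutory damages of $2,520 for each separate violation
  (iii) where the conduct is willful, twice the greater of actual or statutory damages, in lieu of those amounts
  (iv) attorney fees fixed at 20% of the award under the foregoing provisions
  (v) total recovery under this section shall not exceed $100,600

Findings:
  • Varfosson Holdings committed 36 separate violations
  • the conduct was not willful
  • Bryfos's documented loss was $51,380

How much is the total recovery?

Total recovery: $100,600

Statutory damages: 36 × $2,520 = $90,720
Conduct not willful: the in-lieu enhancement does not apply.
Actual plus statutory damages: $51,380 + $90,720 = $142,100
Attorney fees: 20% of $142,100 = $28,420
Total before cap: $142,100 + $28,420 = $170,520
Cap at $100,600: $170,520 exceeds the cap → $100,600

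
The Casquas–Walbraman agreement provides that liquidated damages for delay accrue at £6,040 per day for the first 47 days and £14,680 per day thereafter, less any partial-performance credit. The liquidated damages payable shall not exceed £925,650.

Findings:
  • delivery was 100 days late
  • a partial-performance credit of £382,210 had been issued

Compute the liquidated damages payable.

£679,710

First 47 days: 47 × £6,040 = £283,880
Remaining days: (100 − 47) × £14,680 = £778,040
Accrued per-day damages: £283,880 + £778,040 = £1,061,920
Less partial-performance credit: £1,061,920 − £382,210 = £679,710
Cap at £925,650: £679,710 is within the cap, no reduction.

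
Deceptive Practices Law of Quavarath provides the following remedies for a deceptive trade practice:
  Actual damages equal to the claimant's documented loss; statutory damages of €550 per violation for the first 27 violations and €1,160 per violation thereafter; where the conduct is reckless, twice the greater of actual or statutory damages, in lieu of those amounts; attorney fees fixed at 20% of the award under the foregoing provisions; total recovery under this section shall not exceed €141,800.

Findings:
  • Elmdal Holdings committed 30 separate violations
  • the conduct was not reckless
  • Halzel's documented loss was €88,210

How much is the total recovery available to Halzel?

€127,848

First 27 violations: 27 × €550 = €14,850
Remaining violations: (30 − 27) × €1,160 = €3,480
Statutory damages: €14,850 + €3,480 = €18,330
Conduct not reckless: the in-lieu enhancement does not apply.
Actual plus statutory damages: €88,210 + €18,330 = €106,540
Attorney fees: 20% of €106,540 = €21,308
Total before cap: €106,540 + €21,308 = €127,848
Cap at €141,800: €127,848 is within the cap, no reduction.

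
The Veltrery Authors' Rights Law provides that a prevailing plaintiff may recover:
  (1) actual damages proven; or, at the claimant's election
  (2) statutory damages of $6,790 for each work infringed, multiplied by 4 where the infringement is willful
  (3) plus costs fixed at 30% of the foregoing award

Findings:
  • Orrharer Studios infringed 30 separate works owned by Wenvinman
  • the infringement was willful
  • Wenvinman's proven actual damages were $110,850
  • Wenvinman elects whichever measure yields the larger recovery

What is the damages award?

Award: $1,059,240

Statutory damages: 30 × $6,790 = $203,700
Multiplied by 4: 4 × $203,700 = $814,800
Greater of actual damages ($110,850) or enhanced statutory damages ($814,800): $814,800
Costs: 30% of $814,800 = $244,440
Award plus costs: $814,800 + $244,440 = $1,059,240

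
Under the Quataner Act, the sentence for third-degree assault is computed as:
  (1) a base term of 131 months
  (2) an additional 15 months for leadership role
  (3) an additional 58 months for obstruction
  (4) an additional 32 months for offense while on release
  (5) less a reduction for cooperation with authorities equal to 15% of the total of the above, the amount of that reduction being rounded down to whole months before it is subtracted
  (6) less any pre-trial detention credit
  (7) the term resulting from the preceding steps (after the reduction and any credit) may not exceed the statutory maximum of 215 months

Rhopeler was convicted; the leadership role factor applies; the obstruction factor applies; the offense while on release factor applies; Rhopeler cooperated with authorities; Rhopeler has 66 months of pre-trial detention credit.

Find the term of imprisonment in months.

Leadership role enhancement: +15 months
Obstruction enhancement: +58 months
Offense while on release enhancement: +32 months
Adjusted term: 131 months + 15 months + 58 months + 32 months = 236 months
Cooperation with authorities reduction: 15% of 236 months = 35 months (rounded down)
After reduction: 236 − 35 = 201 months
Less pre-trial detention credit: 201 months − 66 months = 135 months
Cap at 215 months: 135 months is within the cap, no reduction.

Sentence: 135 months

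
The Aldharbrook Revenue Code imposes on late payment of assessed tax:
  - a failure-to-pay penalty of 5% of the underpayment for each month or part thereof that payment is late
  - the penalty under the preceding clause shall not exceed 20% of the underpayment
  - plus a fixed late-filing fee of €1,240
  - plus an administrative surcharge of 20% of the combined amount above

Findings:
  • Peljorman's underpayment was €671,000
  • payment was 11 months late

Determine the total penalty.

Accrued rate: 5% × 11 = 55%, capped at 20% → 20%
Failure-to-pay penalty: 20% of €671,000 = €134,200
Penalty before surcharge: €134,200 + €1,240 = €135,440
Administrative surcharge: 20% of €135,440 = €27,088
Total penalty: €135,440 + €27,088 = €162,528

Penalty: €162,528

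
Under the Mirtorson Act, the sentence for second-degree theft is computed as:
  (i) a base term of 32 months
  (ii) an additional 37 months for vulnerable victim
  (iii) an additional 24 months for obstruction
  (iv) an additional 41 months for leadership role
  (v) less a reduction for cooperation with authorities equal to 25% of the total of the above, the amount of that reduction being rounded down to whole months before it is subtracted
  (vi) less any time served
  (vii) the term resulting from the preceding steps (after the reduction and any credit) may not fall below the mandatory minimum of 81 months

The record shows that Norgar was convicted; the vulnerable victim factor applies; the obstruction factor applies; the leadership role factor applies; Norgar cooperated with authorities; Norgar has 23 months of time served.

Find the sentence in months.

Sentence: 81 months

Vulnerable victim enhancement: +37 months
Obstruction enhancement: +24 months
Leadership role enhancement: +41 months
Adjusted term: 32 months + 37 months + 24 months + 41 months = 134 months
Cooperation with authorities reduction: 25% of 134 months = 33 months (rounded down)
After reduction: 134 − 33 = 101 months
Less time served: 101 months − 23 months = 78 months
Minimum 81 months: 78 months is below the minimum → 81 months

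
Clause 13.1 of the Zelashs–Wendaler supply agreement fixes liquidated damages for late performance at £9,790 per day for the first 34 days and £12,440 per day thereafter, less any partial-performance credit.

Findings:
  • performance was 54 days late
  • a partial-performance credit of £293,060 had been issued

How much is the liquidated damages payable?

First 34 days: 34 × £9,790 = £332,860
Remaining days: (54 − 34) × £12,440 = £248,800
Accrued per-day damages: £332,860 + £248,800 = £581,660
Less partial-performance credit: £581,660 − £293,060 = £288,600

£288,600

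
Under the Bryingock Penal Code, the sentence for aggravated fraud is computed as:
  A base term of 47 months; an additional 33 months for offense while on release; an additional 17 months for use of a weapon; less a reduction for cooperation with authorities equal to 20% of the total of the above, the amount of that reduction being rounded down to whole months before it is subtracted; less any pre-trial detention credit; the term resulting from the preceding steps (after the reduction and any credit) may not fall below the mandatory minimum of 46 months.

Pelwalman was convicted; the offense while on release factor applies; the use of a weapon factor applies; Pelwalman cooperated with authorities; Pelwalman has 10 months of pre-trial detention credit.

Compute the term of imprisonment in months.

Offense while on release enhancement: +33 months
Use of a weapon enhancement: +17 months
Adjusted term: 47 months + 33 months + 17 months = 97 months
Cooperation with authorities reduction: 20% of 97 months = 19 months (rounded down)
After reduction: 97 − 19 = 78 months
Less pre-trial detention credit: 78 months − 10 months = 68 months
Minimum 46 months: 68 months meets the minimum, no increase.

68 months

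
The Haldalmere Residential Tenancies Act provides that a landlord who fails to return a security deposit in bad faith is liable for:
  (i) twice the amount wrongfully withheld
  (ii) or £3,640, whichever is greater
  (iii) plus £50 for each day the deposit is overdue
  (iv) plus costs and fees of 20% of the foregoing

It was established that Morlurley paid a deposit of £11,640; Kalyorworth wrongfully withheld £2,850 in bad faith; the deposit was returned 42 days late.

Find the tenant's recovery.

Doubled: 2 × £2,850 = £5,700
Minimum £3,640: £5,700 meets the minimum, no increase.
Late-return penalty: 42 × £50 = £2,100
Damages plus late penalty: £5,700 + £2,100 = £7,800
Costs and fees: 20% of £7,800 = £1,560
Total recovery: £7,800 + £1,560 = £9,360

£9,360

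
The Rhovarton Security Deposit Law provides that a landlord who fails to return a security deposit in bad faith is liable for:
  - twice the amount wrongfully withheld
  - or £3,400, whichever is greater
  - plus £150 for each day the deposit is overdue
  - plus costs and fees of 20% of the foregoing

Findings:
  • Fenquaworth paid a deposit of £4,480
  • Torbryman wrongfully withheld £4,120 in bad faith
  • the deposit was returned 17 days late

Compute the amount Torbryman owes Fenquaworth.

£12,948

Doubled: 2 × £4,120 = £8,240
Minimum £3,400: £8,240 meets the minimum, no increase.
Late-return penalty: 17 × £150 = £2,550
Damages plus late penalty: £8,240 + £2,550 = £10,790
Costs and fees: 20% of £10,790 = £2,158
Total recovery: £10,790 + £2,158 = £12,948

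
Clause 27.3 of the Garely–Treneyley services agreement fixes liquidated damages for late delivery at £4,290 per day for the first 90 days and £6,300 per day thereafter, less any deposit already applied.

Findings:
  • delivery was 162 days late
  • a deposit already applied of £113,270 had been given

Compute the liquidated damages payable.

Liquidated damages: £726,430

First 90 days: 90 × £4,290 = £386,100
Remaining days: (162 − 90) × £6,300 = £453,600
Accrued per-day damages: £386,100 + £453,600 = £839,700
Less deposit already applied: £839,700 − £113,270 = £726,430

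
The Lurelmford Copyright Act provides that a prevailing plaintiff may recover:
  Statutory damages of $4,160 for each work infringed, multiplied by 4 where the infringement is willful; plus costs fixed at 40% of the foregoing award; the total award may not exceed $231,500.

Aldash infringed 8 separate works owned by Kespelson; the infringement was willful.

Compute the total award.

Statutory damages: 8 × $4,160 = $33,280
Multiplied by 4: 4 × $33,280 = $133,120
Costs: 40% of $133,120 = $53,248
Award plus costs: $133,120 + $53,248 = $186,368
Cap at $231,500: $186,368 is within the cap, no reduction.

$186,368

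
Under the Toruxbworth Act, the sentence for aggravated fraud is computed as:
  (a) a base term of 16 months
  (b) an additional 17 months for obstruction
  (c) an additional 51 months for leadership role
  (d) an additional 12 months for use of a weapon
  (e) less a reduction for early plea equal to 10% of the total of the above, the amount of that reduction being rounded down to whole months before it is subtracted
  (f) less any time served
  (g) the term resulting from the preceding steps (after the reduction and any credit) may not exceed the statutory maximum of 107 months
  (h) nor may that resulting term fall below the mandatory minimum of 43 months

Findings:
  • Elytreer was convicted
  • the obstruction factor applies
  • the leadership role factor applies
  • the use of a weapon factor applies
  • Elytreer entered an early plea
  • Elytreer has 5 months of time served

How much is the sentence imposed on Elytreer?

82 months

Obstruction enhancement: +17 months
Leadership role enhancement: +51 months
Use of a weapon enhancement: +12 months
Adjusted term: 16 months + 17 months + 51 months + 12 months = 96 months
Early plea reduction: 10% of 96 months = 9 months (rounded down)
After reduction: 96 − 9 = 87 months
Less time served: 87 months − 5 months = 82 months
Cap at 107 months: 82 months is within the cap, no reduction.
Minimum 43 months: 82 months meets the minimum, no increase.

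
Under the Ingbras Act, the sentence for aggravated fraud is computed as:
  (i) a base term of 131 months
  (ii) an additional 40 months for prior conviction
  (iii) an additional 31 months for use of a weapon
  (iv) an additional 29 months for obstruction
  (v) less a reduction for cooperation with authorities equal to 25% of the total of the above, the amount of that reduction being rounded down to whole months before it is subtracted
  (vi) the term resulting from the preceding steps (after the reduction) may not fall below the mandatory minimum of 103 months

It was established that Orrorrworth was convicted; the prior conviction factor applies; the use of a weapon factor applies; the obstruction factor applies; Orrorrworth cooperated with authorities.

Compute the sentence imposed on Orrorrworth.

174 months

Prior conviction enhancement: +40 months
Use of a weapon enhancement: +31 months
Obstruction enhancement: +29 months
Adjusted term: 131 months + 40 months + 31 months + 29 months = 231 months
Cooperation with authorities reduction: 25% of 231 months = 57 months (rounded down)
After reduction: 231 − 57 = 174 months
Minimum 103 months: 174 months meets the minimum, no increase.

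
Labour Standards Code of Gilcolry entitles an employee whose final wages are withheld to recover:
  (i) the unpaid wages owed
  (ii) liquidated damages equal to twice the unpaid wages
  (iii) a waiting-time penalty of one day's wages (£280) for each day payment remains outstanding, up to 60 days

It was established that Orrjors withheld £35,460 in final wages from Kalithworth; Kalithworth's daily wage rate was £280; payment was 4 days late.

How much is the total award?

Doubled: 2 × £35,460 = £70,920
Penalty days: min(4, 60) = 4
Waiting-time penalty: 4 × £280 = £1,120
Total award: £35,460 + £70,920 + £1,120 = £107,500

£107,500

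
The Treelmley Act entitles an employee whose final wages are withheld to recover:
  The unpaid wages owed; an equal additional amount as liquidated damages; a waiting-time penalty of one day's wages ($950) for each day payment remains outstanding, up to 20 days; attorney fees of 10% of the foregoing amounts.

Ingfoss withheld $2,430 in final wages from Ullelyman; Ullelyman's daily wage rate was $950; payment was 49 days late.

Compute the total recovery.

Liquidated damages (equal amount): $2,430
Penalty days: min(49, 20) = 20
Waiting-time penalty: 20 × $950 = $19,000
Subtotal: $2,430 + $2,430 + $19,000 = $23,860
Attorney fees: 10% of $23,860 = $2,386
Total award: $23,860 + $2,386 = $26,246

$26,246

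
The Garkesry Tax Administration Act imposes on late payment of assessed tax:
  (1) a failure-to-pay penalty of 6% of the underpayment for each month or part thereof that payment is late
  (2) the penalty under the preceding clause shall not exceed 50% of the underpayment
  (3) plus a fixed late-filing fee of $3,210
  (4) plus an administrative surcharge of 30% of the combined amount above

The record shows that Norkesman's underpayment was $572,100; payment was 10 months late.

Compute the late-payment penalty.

Accrued rate: 6% × 10 = 60%, capped at 50% → 50%
Failure-to-pay penalty: 50% of $572,100 = $286,050
Penalty before surcharge: $286,050 + $3,210 = $289,260
Administrative surcharge: 30% of $289,260 = $86,778
Total penalty: $289,260 + $86,778 = $376,038

$376,038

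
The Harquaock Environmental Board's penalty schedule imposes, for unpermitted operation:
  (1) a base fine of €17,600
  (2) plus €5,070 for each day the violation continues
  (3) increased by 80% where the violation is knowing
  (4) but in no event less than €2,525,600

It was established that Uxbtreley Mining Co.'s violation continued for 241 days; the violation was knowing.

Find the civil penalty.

Per-day component: 241 × €5,070 = €1,221,870
Base plus per-day: €17,600 + €1,221,870 = €1,239,470
Enhancement: 80% of €1,239,470 = €991,576
Enhanced fine: €1,239,470 + €991,576 = €2,231,046
Minimum €2,525,600: €2,231,046 is below the minimum → €2,525,600

€2,525,600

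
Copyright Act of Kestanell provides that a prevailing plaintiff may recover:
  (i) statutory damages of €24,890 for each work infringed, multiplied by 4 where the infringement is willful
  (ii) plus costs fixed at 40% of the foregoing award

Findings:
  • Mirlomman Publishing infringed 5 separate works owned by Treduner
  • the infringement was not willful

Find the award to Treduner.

€174,230

Statutory damages: 5 × €24,890 = €124,450
Infringement not willful: no ×4 enhancement.
Costs: 40% of €124,450 = €49,780
Award plus costs: €124,450 + €49,780 = €174,230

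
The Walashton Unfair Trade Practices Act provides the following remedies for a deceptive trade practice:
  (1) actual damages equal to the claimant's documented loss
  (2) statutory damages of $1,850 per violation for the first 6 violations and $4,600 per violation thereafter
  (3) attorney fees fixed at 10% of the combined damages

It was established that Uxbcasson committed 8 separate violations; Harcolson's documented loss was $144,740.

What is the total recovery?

First 6 violations: 6 × $1,850 = $11,100
Remaining violations: (8 − 6) × $4,600 = $9,200
Statutory damages: $11,100 + $9,200 = $20,300
Combined damages: $144,740 + $20,300 = $165,040
Attorney fees: 10% of $165,040 = $16,504
Total recovery: $165,040 + $16,504 = $181,544

$181,544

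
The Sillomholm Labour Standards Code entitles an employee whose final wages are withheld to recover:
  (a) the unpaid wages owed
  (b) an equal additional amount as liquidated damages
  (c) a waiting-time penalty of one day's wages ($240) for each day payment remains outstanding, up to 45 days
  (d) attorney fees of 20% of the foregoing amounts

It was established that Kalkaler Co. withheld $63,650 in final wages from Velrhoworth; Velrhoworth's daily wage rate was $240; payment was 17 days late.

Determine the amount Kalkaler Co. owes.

Liquidated damages (equal amount): $63,650
Penalty days: min(17, 45) = 17
Waiting-time penalty: 17 × $240 = $4,080
Subtotal: $63,650 + $63,650 + $4,080 = $131,380
Attorney fees: 20% of $131,380 = $26,276
Total award: $131,380 + $26,276 = $157,656

$157,656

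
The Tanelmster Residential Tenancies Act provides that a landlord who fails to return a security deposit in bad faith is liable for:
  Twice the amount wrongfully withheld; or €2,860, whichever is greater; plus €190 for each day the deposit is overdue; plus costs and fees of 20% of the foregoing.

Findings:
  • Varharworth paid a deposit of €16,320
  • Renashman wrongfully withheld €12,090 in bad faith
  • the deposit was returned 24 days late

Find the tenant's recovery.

Doubled: 2 × €12,090 = €24,180
Minimum €2,860: €24,180 meets the minimum, no increase.
Late-return penalty: 24 × €190 = €4,560
Damages plus late penalty: €24,180 + €4,560 = €28,740
Costs and fees: 20% of €28,740 = €5,748
Total recovery: €28,740 + €5,748 = €34,488

€34,488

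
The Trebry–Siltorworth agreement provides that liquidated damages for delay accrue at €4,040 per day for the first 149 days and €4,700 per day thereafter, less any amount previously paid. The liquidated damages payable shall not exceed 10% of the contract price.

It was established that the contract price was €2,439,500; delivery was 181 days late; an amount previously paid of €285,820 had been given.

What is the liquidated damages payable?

€243,950

First 149 days: 149 × €4,040 = €601,960
Remaining days: (181 − 149) × €4,700 = €150,400
Accrued per-day damages: €601,960 + €150,400 = €752,360
Less amount previously paid: €752,360 − €285,820 = €466,540
Cap: 10% of €2,439,500 = €243,950
Cap at €243,950: €466,540 exceeds the cap → €243,950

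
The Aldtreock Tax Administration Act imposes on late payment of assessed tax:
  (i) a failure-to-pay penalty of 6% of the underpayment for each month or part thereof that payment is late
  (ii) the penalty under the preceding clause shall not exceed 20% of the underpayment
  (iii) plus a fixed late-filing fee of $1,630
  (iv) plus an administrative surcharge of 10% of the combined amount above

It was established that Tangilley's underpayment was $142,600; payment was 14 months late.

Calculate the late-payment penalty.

$33,165

Accrued rate: 6% × 14 = 84%, capped at 20% → 20%
Failure-to-pay penalty: 20% of $142,600 = $28,520
Penalty before surcharge: $28,520 + $1,630 = $30,150
Administrative surcharge: 10% of $30,150 = $3,015
Total penalty: $30,150 + $3,015 = $33,165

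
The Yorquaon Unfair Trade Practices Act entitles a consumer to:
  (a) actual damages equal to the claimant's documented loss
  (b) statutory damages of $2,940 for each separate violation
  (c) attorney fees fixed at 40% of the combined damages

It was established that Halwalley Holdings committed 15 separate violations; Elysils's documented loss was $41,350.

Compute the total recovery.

Total recovery: $119,630

Statutory damages: 15 × $2,940 = $44,100
Combined damages: $41,350 + $44,100 = $85,450
Attorney fees: 40% of $85,450 = $34,180
Total recovery: $85,450 + $34,180 = $119,630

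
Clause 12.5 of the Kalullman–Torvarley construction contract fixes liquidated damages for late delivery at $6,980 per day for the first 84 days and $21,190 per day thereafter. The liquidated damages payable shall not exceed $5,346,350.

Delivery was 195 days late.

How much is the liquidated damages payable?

First 84 days: 84 × $6,980 = $586,320
Remaining days: (195 − 84) × $21,190 = $2,352,090
Accrued per-day damages: $586,320 + $2,352,090 = $2,938,410
Cap at $5,346,350: $2,938,410 is within the cap, no reduction.

$2,938,410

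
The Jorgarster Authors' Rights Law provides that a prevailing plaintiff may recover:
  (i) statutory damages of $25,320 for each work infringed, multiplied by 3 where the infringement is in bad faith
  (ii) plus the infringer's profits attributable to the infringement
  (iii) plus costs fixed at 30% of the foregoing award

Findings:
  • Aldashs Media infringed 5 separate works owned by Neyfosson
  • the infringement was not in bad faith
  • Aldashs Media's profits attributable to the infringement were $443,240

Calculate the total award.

Statutory damages: 5 × $25,320 = $126,600
Infringement not in bad faith: no ×3 enhancement.
Combined award: $126,600 + $443,240 = $569,840
Costs: 30% of $569,840 = $170,952
Award plus costs: $569,840 + $170,952 = $740,792

$740,792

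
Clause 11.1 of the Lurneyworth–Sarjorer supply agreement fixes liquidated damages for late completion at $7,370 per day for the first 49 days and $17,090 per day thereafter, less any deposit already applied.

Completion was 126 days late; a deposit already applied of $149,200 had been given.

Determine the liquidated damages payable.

First 49 days: 49 × $7,370 = $361,130
Remaining days: (126 − 49) × $17,090 = $1,315,930
Accrued per-day damages: $361,130 + $1,315,930 = $1,677,060
Less deposit already applied: $1,677,060 − $149,200 = $1,527,860

Liquidated damages: $1,527,860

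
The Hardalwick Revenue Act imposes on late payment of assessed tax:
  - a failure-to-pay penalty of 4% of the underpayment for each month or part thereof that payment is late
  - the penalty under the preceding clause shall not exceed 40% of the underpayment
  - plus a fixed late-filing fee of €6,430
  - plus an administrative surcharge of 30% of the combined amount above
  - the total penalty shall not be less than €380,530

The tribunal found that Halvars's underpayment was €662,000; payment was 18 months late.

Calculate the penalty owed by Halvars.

€380,530

Accrued rate: 4% × 18 = 72%, capped at 40% → 40%
Failure-to-pay penalty: 40% of €662,000 = €264,800
Penalty before surcharge: €264,800 + €6,430 = €271,230
Administrative surcharge: 30% of €271,230 = €81,369
Total penalty: €271,230 + €81,369 = €352,599
Minimum €380,530: €352,599 is below the minimum → €380,530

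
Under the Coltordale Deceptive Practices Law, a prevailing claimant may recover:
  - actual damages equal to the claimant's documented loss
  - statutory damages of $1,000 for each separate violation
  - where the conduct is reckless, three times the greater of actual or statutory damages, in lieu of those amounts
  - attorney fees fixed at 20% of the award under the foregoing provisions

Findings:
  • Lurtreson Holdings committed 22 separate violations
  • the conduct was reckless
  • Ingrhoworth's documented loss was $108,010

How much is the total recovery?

$388,836

Statutory damages: 22 × $1,000 = $22,000
Greater of actual damages ($108,010) or statutory damages ($22,000): $108,010
Trebled: 3 × $108,010 = $324,030
Attorney fees: 20% of $324,030 = $64,806
Total recovery: $324,030 + $64,806 = $388,836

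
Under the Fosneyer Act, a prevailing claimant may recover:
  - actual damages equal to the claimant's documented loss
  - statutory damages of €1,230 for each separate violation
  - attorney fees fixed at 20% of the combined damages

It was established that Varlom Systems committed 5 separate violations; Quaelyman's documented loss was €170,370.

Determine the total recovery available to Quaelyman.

€211,824

Statutory damages: 5 × €1,230 = €6,150
Combined damages: €170,370 + €6,150 = €176,520
Attorney fees: 20% of €176,520 = €35,304
Total recovery: €176,520 + €35,304 = €211,824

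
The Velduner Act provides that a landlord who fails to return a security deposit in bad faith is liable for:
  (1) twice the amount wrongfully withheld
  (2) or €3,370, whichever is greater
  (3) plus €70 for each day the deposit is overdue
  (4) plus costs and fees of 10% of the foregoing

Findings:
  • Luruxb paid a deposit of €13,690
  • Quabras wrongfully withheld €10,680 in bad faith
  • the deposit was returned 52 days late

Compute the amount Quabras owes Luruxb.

Doubled: 2 × €10,680 = €21,360
Minimum €3,370: €21,360 meets the minimum, no increase.
Late-return penalty: 52 × €70 = €3,640
Damages plus late penalty: €21,360 + €3,640 = €25,000
Costs and fees: 10% of €25,000 = €2,500
Total recovery: €25,000 + €2,500 = €27,500

€27,500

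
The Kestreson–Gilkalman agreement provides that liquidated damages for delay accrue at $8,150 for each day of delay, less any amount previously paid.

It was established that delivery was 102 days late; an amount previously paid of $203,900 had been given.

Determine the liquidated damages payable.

Liquidated damages: $627,400

Per-day damages: 102 × $8,150 = $831,300
Less amount previously paid: $831,300 − $203,900 = $627,400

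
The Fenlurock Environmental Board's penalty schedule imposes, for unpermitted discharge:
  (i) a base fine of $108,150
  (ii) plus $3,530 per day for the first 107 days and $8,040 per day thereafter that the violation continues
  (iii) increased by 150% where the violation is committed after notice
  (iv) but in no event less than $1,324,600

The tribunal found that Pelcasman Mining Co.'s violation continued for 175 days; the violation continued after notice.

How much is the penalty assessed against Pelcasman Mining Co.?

Civil penalty: $2,581,450

First 107 days: 107 × $3,530 = $377,710
Remaining days: (175 − 107) × $8,040 = $546,720
Per-day component: $377,710 + $546,720 = $924,430
Base plus per-day: $108,150 + $924,430 = $1,032,580
Enhancement: 150% of $1,032,580 = $1,548,870
Enhanced fine: $1,032,580 + $1,548,870 = $2,581,450
Minimum $1,324,600: $2,581,450 meets the minimum, no increase.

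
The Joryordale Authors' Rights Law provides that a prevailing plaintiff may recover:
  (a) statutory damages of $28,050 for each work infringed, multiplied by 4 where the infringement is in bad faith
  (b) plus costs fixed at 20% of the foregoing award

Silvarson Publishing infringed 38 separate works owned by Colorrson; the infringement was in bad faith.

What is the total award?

$5,116,320

Statutory damages: 38 × $28,050 = $1,065,900
Multiplied by 4: 4 × $1,065,900 = $4,263,600
Costs: 20% of $4,263,600 = $852,720
Award plus costs: $4,263,600 + $852,720 = $5,116,320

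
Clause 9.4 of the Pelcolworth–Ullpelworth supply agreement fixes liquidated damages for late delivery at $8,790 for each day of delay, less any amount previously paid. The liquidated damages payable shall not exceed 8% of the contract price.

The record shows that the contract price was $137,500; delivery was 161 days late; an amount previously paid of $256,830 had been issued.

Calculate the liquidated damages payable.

$11,000

Per-day damages: 161 × $8,790 = $1,415,190
Less amount previously paid: $1,415,190 − $256,830 = $1,158,360
Cap: 8% of $137,500 = $11,000
Cap at $11,000: $1,158,360 exceeds the cap → $11,000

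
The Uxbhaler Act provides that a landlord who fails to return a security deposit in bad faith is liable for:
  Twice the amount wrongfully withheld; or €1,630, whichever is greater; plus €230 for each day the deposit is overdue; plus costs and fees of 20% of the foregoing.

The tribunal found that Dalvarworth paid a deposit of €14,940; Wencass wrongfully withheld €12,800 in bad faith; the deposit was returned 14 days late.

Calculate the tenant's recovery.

€34,584

Doubled: 2 × €12,800 = €25,600
Minimum €1,630: €25,600 meets the minimum, no increase.
Late-return penalty: 14 × €230 = €3,220
Damages plus late penalty: €25,600 + €3,220 = €28,820
Costs and fees: 20% of €28,820 = €5,764
Total recovery: €28,820 + €5,764 = €34,584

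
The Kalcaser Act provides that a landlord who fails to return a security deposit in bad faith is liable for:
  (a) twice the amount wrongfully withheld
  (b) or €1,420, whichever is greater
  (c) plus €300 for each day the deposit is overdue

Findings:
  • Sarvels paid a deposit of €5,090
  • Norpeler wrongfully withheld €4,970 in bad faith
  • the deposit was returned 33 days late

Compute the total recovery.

Doubled: 2 × €4,970 = €9,940
Minimum €1,420: €9,940 meets the minimum, no increase.
Late-return penalty: 33 × €300 = €9,900
Damages plus late penalty: €9,940 + €9,900 = €19,840

€19,840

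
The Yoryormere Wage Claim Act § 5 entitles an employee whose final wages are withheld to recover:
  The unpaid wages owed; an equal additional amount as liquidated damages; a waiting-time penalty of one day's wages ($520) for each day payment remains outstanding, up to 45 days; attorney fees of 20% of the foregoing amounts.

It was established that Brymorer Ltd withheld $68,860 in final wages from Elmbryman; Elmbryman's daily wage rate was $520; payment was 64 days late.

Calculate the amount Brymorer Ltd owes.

$193,344

Liquidated damages (equal amount): $68,860
Penalty days: min(64, 45) = 45
Waiting-time penalty: 45 × $520 = $23,400
Subtotal: $68,860 + $68,860 + $23,400 = $161,120
Attorney fees: 20% of $161,120 = $32,224
Total award: $161,120 + $32,224 = $193,344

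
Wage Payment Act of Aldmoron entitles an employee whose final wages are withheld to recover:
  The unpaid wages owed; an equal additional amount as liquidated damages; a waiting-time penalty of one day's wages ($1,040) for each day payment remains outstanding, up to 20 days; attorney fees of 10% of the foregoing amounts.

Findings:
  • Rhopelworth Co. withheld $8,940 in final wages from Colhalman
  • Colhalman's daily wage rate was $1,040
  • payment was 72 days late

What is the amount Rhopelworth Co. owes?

Liquidated damages (equal amount): $8,940
Penalty days: min(72, 20) = 20
Waiting-time penalty: 20 × $1,040 = $20,800
Subtotal: $8,940 + $8,940 + $20,800 = $38,680
Attorney fees: 10% of $38,680 = $3,868
Total award: $38,680 + $3,868 = $42,548

Total award: $42,548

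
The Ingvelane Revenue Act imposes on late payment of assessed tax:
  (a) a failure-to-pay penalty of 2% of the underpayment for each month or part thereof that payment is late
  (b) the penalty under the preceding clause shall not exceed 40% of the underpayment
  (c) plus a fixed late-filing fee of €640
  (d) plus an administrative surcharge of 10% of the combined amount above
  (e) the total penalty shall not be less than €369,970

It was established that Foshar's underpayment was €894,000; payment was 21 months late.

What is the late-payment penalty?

Accrued rate: 2% × 21 = 42%, capped at 40% → 40%
Failure-to-pay penalty: 40% of €894,000 = €357,600
Penalty before surcharge: €357,600 + €640 = €358,240
Administrative surcharge: 10% of €358,240 = €35,824
Total penalty: €358,240 + €35,824 = €394,064
Minimum €369,970: €394,064 meets the minimum, no increase.

€394,064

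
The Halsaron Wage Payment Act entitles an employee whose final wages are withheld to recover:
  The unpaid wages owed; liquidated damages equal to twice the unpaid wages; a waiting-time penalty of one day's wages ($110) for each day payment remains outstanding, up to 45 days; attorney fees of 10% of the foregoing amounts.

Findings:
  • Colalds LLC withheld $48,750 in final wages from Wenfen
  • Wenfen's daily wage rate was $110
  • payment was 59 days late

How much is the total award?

Doubled: 2 × $48,750 = $97,500
Penalty days: min(59, 45) = 45
Waiting-time penalty: 45 × $110 = $4,950
Subtotal: $48,750 + $97,500 + $4,950 = $151,200
Attorney fees: 10% of $151,200 = $15,120
Total award: $151,200 + $15,120 = $166,320

$166,320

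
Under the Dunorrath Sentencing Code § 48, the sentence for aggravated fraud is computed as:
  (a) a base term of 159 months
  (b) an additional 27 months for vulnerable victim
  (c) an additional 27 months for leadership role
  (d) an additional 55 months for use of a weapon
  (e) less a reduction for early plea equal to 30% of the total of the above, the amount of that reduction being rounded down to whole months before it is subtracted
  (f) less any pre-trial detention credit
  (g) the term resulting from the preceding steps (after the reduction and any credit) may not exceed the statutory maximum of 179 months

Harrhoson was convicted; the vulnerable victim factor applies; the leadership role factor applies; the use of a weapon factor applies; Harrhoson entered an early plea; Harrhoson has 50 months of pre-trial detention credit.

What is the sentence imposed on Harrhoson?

Vulnerable victim enhancement: +27 months
Leadership role enhancement: +27 months
Use of a weapon enhancement: +55 months
Adjusted term: 159 months + 27 months + 27 months + 55 months = 268 months
Early plea reduction: 30% of 268 months = 80 months (rounded down)
After reduction: 268 − 80 = 188 months
Less pre-trial detention credit: 188 months − 50 months = 138 months
Cap at 179 months: 138 months is within the cap, no reduction.

138 months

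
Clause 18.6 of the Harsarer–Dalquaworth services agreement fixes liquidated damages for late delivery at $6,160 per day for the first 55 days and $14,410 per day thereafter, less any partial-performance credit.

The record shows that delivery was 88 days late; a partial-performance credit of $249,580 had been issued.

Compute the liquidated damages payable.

$564,750

First 55 days: 55 × $6,160 = $338,800
Remaining days: (88 − 55) × $14,410 = $475,530
Accrued per-day damages: $338,800 + $475,530 = $814,330
Less partial-performance credit: $814,330 − $249,580 = $564,750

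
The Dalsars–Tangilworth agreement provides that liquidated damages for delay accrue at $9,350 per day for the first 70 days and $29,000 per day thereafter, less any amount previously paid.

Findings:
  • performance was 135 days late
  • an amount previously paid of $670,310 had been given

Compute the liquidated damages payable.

First 70 days: 70 × $9,350 = $654,500
Remaining days: (135 − 70) × $29,000 = $1,885,000
Accrued per-day damages: $654,500 + $1,885,000 = $2,539,500
Less amount previously paid: $2,539,500 − $670,310 = $1,869,190

Liquidated damages: $1,869,190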